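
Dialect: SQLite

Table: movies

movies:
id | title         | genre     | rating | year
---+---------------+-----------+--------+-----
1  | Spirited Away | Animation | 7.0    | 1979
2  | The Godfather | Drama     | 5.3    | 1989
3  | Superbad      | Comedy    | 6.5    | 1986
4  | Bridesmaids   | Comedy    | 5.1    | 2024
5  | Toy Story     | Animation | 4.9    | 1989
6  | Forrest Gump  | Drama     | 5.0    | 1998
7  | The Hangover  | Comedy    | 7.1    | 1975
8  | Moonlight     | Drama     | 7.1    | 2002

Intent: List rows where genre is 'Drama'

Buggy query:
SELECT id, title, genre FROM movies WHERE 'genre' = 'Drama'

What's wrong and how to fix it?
Bug: Single quotes denote string literals in SQL; the column name is being compared as a constant string

Fix: Remove the quotes around the column name (or use double quotes for an identifier)

Corrected query:
SELECT id, title, genre FROM movies WHERE genre = 'Drama'

Result:
id | title         | genre
---+---------------+------
2  | The Godfather | Drama
6  | Forrest Gump  | Drama
8  | Moonlight     | Drama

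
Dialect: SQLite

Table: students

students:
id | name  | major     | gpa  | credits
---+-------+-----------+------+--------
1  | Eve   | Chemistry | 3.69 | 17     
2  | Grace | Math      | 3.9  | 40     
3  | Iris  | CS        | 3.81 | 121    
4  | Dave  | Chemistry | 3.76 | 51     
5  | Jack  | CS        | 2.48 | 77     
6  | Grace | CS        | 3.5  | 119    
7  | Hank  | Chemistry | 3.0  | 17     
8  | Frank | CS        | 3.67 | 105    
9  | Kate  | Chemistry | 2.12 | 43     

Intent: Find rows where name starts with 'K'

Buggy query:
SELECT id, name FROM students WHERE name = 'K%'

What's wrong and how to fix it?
Bug: Wildcards only work with LIKE; '=' treats '%' as a literal character

Fix: Replace '=' with LIKE so 'K%' is treated as a pattern

Corrected query:
SELECT id, name FROM students WHERE name LIKE 'K%'

Result:
id | name
---+-----
9  | Kate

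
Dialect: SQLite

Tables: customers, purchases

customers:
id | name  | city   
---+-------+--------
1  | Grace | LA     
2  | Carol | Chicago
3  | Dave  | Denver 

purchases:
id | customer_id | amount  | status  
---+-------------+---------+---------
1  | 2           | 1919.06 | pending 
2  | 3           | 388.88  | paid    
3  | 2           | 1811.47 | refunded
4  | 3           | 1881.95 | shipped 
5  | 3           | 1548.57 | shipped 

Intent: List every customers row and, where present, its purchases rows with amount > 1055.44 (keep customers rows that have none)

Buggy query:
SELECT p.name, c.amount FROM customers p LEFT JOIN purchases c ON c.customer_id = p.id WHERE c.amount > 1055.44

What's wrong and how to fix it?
Bug: Filtering c.amount in WHERE discards the NULL rows produced by LEFT JOIN, turning it into an inner join

Fix: Put 'c.amount > 1055.44' in the JOIN's ON clause instead of WHERE

Corrected query:
SELECT p.name, c.amount FROM customers p LEFT JOIN purchases c ON c.customer_id = p.id AND c.amount > 1055.44

Result:
name  | amount 
------+--------
Grace | NULL   
Carol | 1811.47
Carol | 1919.06
Dave  | 1548.57
Dave  | 1881.95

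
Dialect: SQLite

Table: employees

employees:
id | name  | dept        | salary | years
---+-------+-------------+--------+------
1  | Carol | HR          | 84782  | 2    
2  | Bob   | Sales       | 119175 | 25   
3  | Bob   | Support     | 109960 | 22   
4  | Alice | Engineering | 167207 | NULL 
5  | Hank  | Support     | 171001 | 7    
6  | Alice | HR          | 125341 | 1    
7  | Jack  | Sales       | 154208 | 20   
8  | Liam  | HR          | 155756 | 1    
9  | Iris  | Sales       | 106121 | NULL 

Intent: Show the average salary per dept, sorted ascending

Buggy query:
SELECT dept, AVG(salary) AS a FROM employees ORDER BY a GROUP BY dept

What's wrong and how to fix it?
Bug: GROUP BY must precede ORDER BY

Fix: Move ORDER BY to the end, after GROUP BY

Corrected query:
SELECT dept, AVG(salary) AS a FROM employees GROUP BY dept ORDER BY a

Result:
dept        | a            
------------+--------------
HR          | 121959.666667
Sales       | 126501.333333
Support     | 140480.5     
Engineering | 167207       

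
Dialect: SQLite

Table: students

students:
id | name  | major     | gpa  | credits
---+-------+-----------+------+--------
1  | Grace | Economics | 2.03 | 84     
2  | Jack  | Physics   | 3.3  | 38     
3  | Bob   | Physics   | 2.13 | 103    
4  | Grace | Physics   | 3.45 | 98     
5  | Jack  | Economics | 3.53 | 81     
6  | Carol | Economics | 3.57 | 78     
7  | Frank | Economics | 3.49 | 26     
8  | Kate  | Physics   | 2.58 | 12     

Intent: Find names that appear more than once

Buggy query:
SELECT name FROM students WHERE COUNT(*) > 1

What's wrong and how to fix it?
Bug: COUNT(*) is an aggregate and cannot be used in WHERE

Fix: Group first, then use HAVING for the count condition

Corrected query:
SELECT name FROM students GROUP BY name HAVING COUNT(*) > 1

Result:
name 
-----
Grace
Jack 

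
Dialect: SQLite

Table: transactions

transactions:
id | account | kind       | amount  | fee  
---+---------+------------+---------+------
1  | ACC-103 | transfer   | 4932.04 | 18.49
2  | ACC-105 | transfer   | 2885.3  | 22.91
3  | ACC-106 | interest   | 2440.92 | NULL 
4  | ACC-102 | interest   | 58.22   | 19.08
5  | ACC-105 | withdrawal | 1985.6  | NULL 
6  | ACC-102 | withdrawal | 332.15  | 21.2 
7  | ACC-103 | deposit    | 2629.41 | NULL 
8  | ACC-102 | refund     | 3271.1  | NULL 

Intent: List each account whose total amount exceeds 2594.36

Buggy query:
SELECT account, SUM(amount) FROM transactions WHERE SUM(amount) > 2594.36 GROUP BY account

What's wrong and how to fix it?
Bug: Aggregate functions cannot appear in a WHERE clause

Fix: Use HAVING (which filters groups after aggregation) instead of WHERE

Corrected query:
SELECT account, SUM(amount) FROM transactions GROUP BY account HAVING SUM(amount) > 2594.36

Result:
account | SUM(amount)
--------+------------
ACC-102 | 3661.47    
ACC-103 | 7561.45    
ACC-105 | 4870.9     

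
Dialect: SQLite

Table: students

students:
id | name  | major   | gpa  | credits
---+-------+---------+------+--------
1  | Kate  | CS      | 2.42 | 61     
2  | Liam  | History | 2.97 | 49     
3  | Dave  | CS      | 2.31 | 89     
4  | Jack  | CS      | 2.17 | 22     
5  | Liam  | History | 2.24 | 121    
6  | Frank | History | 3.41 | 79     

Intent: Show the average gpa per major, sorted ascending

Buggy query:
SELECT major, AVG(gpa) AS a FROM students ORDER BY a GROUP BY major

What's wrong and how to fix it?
Bug: GROUP BY must precede ORDER BY

Fix: Reorder: SELECT … FROM … GROUP BY … ORDER BY …

Corrected query:
SELECT major, AVG(gpa) AS a FROM students GROUP BY major ORDER BY a

Result:
major   | a       
--------+---------
CS      | 2.3     
History | 2.873333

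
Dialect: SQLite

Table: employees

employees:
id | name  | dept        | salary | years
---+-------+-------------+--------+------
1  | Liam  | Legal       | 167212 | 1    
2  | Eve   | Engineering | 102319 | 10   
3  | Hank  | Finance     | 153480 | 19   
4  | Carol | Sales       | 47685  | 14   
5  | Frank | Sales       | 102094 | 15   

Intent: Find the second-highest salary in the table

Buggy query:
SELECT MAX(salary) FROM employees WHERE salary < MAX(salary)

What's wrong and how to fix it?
Bug: MAX(salary) on the right of the comparison is an aggregate-in-WHERE error

Fix: Put the inner MAX in a scalar subquery

Corrected query:
SELECT MAX(salary) FROM employees WHERE salary < (SELECT MAX(salary) FROM employees)

Result:
MAX(salary)
-----------
153480     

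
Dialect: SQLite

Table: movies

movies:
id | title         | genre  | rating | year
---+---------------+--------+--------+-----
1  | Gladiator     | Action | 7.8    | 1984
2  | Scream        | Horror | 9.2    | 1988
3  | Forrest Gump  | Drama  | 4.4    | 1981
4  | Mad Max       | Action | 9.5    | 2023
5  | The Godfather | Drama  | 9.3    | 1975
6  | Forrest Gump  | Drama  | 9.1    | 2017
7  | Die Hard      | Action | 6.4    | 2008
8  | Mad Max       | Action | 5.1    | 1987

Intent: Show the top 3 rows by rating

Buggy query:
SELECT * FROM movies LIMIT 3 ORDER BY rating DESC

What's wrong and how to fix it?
Bug: LIMIT must come after ORDER BY

Fix: Swap the clauses: ORDER BY first, then LIMIT

Corrected query:
SELECT * FROM movies ORDER BY rating DESC LIMIT 3

Result:
id | title         | genre  | rating | year
---+---------------+--------+--------+-----
4  | Mad Max       | Action | 9.5    | 2023
5  | The Godfather | Drama  | 9.3    | 1975
2  | Scream        | Horror | 9.2    | 1988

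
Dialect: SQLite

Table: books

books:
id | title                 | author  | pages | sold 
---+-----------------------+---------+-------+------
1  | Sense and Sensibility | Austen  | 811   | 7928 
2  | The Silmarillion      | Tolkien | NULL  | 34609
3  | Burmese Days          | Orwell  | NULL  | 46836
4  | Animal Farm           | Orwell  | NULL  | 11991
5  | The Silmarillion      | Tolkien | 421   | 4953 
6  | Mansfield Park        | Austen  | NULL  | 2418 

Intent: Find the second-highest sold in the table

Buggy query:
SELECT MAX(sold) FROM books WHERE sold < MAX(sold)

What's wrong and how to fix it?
Bug: The inner MAX is an aggregate inside WHERE, which is not allowed

Fix: Put the inner MAX in a scalar subquery

Corrected query:
SELECT MAX(sold) FROM books WHERE sold < (SELECT MAX(sold) FROM books)

Result:
MAX(sold)
---------
34609    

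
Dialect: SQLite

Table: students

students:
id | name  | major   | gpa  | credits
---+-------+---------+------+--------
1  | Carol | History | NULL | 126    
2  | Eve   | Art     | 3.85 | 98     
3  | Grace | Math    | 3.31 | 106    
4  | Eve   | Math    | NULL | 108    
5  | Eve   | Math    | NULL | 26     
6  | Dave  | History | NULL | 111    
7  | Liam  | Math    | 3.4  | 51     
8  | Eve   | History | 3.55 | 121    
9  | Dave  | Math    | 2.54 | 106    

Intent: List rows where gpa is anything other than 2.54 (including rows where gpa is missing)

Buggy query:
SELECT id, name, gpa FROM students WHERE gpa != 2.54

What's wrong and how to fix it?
Bug: 'gpa != 2.54' is unknown when gpa is NULL, so NULL rows are silently excluded

Fix: Add an explicit OR gpa IS NULL to include the missing-value rows

Corrected query:
SELECT id, name, gpa FROM students WHERE gpa != 2.54 OR gpa IS NULL

Result:
id | name  | gpa 
---+-------+-----
1  | Carol | NULL
2  | Eve   | 3.85
3  | Grace | 3.31
4  | Eve   | NULL
5  | Eve   | NULL
6  | Dave  | NULL
7  | Liam  | 3.4 
8  | Eve   | 3.55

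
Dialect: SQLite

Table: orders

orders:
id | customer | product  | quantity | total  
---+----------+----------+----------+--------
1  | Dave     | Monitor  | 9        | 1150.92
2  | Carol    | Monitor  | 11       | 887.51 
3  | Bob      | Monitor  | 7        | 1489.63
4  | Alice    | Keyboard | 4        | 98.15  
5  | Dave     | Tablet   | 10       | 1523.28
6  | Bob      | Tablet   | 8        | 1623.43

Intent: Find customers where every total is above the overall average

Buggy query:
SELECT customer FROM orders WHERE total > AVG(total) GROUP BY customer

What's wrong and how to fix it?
Bug: AVG() is an aggregate; it can't sit directly in WHERE

Fix: Compute the overall average in a scalar subquery and compare each group's MIN against it in HAVING

Corrected query:
SELECT customer FROM orders GROUP BY customer HAVING MIN(total) > (SELECT AVG(total) FROM orders)

Result:
customer
--------
Bob     
Dave    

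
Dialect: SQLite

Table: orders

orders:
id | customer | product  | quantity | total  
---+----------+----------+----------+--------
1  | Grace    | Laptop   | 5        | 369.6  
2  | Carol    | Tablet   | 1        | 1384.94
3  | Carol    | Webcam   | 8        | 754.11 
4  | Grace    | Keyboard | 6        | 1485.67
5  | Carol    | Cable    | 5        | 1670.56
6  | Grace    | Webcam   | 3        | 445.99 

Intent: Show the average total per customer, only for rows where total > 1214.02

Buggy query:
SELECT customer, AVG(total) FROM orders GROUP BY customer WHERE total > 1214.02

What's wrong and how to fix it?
Bug: Row-level WHERE must come before GROUP BY in the clause order

Fix: Place WHERE between FROM and GROUP BY

Corrected query:
SELECT customer, AVG(total) FROM orders WHERE total > 1214.02 GROUP BY customer

Result:
customer | AVG(total)
---------+-----------
Carol    | 1527.75   
Grace    | 1485.67   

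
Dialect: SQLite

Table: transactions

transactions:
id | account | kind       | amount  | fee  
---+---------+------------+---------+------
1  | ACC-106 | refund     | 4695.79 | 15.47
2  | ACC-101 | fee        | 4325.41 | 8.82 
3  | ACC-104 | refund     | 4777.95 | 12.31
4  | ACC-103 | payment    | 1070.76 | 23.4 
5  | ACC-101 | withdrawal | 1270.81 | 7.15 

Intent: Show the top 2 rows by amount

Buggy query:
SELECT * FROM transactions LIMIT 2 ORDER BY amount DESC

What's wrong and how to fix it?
Bug: LIMIT must come after ORDER BY

Fix: Sort with ORDER BY, then apply LIMIT

Corrected query:
SELECT * FROM transactions ORDER BY amount DESC LIMIT 2

Result:
id | account | kind   | amount  | fee  
---+---------+--------+---------+------
3  | ACC-104 | refund | 4777.95 | 12.31
1  | ACC-106 | refund | 4695.79 | 15.47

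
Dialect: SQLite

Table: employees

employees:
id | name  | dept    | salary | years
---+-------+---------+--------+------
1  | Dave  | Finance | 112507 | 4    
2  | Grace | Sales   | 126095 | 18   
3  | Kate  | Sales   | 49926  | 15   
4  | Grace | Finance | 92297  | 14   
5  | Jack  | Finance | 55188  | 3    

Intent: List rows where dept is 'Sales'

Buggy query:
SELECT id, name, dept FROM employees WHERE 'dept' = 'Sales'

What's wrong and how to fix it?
Bug: 'dept' in single quotes is a string literal, not the column; the comparison is literal-vs-literal and never true

Fix: Reference the column as dept without single quotes

Corrected query:
SELECT id, name, dept FROM employees WHERE dept = 'Sales'

Result:
id | name  | dept 
---+-------+------
2  | Grace | Sales
3  | Kate  | Sales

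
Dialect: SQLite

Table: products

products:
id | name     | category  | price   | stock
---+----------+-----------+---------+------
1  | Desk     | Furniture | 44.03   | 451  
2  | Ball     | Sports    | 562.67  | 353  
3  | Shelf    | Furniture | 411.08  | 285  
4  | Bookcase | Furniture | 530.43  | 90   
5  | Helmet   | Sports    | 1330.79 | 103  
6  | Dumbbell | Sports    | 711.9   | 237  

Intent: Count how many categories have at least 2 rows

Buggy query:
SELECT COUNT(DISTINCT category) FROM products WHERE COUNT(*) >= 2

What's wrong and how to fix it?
Bug: COUNT(*) cannot appear in WHERE; the per-group count doesn't exist yet

Fix: Group first with HAVING COUNT(*) >= 2, then COUNT the resulting groups

Corrected query:
SELECT COUNT(*) FROM (SELECT category FROM products GROUP BY category HAVING COUNT(*) >= 2)

Result:
COUNT(*)
--------
2       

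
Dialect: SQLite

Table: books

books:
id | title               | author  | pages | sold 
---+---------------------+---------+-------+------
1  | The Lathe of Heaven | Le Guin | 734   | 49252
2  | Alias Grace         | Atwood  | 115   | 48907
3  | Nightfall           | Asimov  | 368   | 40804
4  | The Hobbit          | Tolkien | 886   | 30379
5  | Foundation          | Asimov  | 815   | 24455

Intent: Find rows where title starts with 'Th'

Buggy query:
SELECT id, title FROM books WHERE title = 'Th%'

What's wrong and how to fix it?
Bug: '=' compares the literal string including the % character; pattern matching needs LIKE

Fix: Use LIKE for wildcard pattern matching

Corrected query:
SELECT id, title FROM books WHERE title LIKE 'Th%'

Result:
id | title              
---+--------------------
1  | The Lathe of Heaven
4  | The Hobbit         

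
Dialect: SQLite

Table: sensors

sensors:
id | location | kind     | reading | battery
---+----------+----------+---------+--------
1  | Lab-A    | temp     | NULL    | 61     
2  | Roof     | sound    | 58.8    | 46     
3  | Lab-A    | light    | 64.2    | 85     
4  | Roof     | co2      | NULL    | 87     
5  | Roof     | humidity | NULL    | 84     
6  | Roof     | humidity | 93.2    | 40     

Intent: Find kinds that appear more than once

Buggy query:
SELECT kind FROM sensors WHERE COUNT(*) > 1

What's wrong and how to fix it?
Bug: COUNT(*) is an aggregate and cannot be used in WHERE

Fix: GROUP BY kind, then filter groups with HAVING COUNT(*) > 1

Corrected query:
SELECT kind FROM sensors GROUP BY kind HAVING COUNT(*) > 1

Result:
kind    
--------
humidity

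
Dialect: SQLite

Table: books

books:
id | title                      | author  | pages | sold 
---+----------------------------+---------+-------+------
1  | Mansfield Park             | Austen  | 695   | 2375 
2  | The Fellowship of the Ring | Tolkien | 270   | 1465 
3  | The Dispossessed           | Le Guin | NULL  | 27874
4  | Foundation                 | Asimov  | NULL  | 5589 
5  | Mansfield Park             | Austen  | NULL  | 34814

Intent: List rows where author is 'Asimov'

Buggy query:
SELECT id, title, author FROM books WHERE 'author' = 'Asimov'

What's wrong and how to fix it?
Bug: 'author' in single quotes is a string literal, not the column; the comparison is literal-vs-literal and never true

Fix: Reference the column as author without single quotes

Corrected query:
SELECT id, title, author FROM books WHERE author = 'Asimov'

Result:
id | title      | author
---+------------+-------
4  | Foundation | Asimov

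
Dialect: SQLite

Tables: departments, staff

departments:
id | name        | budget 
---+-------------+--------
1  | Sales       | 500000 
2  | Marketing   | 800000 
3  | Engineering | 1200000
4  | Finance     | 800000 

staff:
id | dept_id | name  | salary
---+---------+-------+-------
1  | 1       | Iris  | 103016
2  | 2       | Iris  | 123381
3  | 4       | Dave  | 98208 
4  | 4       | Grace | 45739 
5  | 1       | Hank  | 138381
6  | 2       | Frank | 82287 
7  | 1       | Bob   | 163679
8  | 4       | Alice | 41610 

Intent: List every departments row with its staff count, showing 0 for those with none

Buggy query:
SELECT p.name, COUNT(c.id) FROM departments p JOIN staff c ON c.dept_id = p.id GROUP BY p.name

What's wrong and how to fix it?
Bug: An inner join excludes parents with zero children

Fix: Switch to LEFT JOIN to retain unmatched parent rows

Corrected query:
SELECT p.name, COUNT(c.id) FROM departments p LEFT JOIN staff c ON c.dept_id = p.id GROUP BY p.name

Result:
name        | COUNT(c.id)
------------+------------
Engineering | 0          
Finance     | 3          
Marketing   | 2          
Sales       | 3          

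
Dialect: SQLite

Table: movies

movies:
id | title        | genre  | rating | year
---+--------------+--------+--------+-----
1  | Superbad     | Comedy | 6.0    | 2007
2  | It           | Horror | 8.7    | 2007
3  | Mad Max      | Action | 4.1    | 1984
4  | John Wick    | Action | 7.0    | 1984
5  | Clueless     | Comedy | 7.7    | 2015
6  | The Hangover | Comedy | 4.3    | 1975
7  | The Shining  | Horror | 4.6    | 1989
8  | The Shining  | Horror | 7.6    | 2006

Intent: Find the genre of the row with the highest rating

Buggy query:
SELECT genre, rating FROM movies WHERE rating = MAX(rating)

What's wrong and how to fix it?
Bug: MAX(rating) is an aggregate and cannot be used directly in WHERE

Fix: Wrap MAX in a scalar subquery so WHERE compares against a single value

Corrected query:
SELECT genre, rating FROM movies WHERE rating = (SELECT MAX(rating) FROM movies)

Result:
genre  | rating
-------+-------
Horror | 8.7   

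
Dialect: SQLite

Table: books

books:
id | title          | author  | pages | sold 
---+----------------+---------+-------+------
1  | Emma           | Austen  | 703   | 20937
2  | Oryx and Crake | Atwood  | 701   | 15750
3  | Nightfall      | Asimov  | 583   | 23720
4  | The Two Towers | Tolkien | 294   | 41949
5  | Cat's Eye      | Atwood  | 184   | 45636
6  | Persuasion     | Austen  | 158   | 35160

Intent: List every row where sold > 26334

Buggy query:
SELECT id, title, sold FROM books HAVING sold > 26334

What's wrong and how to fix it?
Bug: HAVING filters the output of aggregation, but this query has no GROUP BY and no aggregate functions, so SQLite rejects it (HAVING clause on a non-aggregate query); the condition here is per row

Fix: Replace HAVING with WHERE since the condition applies to individual rows

Corrected query:
SELECT id, title, sold FROM books WHERE sold > 26334

Result:
id | title          | sold 
---+----------------+------
4  | The Two Towers | 41949
5  | Cat's Eye      | 45636
6  | Persuasion     | 35160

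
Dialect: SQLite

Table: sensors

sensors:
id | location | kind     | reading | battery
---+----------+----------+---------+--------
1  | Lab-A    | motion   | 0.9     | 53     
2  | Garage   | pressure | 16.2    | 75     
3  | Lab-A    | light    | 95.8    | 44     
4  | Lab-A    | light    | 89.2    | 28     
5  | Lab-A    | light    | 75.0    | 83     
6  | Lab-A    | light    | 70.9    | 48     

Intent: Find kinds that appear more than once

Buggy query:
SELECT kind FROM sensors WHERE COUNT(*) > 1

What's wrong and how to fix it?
Bug: WHERE can't reference COUNT(*); aggregates are computed after WHERE

Fix: Group first, then use HAVING for the count condition

Corrected query:
SELECT kind FROM sensors GROUP BY kind HAVING COUNT(*) > 1

Result:
kind 
-----
light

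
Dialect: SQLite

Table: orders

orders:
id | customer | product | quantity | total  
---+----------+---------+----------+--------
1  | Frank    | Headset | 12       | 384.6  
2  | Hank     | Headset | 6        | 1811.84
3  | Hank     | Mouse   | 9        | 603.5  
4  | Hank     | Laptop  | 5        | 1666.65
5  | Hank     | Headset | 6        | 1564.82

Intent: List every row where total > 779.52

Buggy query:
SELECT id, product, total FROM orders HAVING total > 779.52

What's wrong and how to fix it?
Bug: HAVING filters the output of aggregation, but this query has no GROUP BY and no aggregate functions, so SQLite rejects it (HAVING clause on a non-aggregate query); the condition here is per row

Fix: Use WHERE for row-level filtering

Corrected query:
SELECT id, product, total FROM orders WHERE total > 779.52

Result:
id | product | total  
---+---------+--------
2  | Headset | 1811.84
4  | Laptop  | 1666.65
5  | Headset | 1564.82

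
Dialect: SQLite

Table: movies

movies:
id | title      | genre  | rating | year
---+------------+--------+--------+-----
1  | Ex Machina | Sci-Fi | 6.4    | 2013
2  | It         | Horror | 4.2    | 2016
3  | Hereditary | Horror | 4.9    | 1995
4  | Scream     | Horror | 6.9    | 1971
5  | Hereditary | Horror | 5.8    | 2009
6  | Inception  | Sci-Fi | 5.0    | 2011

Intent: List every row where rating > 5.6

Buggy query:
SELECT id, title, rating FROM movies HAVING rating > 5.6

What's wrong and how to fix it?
Bug: HAVING filters the output of aggregation, but this query has no GROUP BY and no aggregate functions, so SQLite rejects it (HAVING clause on a non-aggregate query); the condition here is per row

Fix: Replace HAVING with WHERE since the condition applies to individual rows

Corrected query:
SELECT id, title, rating FROM movies WHERE rating > 5.6

Result:
id | title      | rating
---+------------+-------
1  | Ex Machina | 6.4   
4  | Scream     | 6.9   
5  | Hereditary | 5.8   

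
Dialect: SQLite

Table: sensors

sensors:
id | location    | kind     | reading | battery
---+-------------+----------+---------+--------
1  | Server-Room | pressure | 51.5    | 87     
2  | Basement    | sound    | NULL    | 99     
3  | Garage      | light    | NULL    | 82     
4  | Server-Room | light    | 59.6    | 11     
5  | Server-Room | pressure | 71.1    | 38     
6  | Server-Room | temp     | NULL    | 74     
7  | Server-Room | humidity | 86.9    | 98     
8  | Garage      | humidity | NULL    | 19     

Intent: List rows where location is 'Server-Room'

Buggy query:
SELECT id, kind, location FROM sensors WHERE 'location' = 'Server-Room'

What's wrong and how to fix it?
Bug: Single quotes denote string literals in SQL; the column name is being compared as a constant string

Fix: Remove the quotes around the column name (or use double quotes for an identifier)

Corrected query:
SELECT id, kind, location FROM sensors WHERE location = 'Server-Room'

Result:
id | kind     | location   
---+----------+------------
1  | pressure | Server-Room
4  | light    | Server-Room
5  | pressure | Server-Room
6  | temp     | Server-Room
7  | humidity | Server-Room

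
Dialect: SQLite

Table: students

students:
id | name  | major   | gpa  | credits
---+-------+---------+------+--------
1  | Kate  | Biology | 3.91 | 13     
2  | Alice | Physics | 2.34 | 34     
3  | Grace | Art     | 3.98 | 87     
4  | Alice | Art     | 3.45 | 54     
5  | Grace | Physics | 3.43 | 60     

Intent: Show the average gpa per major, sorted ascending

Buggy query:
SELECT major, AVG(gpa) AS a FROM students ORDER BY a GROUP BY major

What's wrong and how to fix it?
Bug: GROUP BY must precede ORDER BY

Fix: Reorder: SELECT … FROM … GROUP BY … ORDER BY …

Corrected query:
SELECT major, AVG(gpa) AS a FROM students GROUP BY major ORDER BY a

Result:
major   | a    
--------+------
Physics | 2.885
Art     | 3.715
Biology | 3.91 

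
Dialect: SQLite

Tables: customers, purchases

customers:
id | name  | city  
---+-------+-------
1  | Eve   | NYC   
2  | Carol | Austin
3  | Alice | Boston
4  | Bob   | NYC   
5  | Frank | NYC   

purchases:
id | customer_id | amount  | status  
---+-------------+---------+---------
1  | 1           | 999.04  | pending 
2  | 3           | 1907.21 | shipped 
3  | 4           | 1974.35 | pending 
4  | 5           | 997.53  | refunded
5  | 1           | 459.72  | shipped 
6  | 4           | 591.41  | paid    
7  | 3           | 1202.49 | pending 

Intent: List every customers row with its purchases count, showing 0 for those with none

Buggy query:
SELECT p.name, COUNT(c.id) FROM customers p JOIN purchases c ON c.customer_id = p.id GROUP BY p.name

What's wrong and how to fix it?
Bug: INNER JOIN drops customers rows that have no matching purchases rows

Fix: Switch to LEFT JOIN to retain unmatched parent rows

Corrected query:
SELECT p.name, COUNT(c.id) FROM customers p LEFT JOIN purchases c ON c.customer_id = p.id GROUP BY p.name

Result:
name  | COUNT(c.id)
------+------------
Alice | 2          
Bob   | 2          
Carol | 0          
Eve   | 2          
Frank | 1          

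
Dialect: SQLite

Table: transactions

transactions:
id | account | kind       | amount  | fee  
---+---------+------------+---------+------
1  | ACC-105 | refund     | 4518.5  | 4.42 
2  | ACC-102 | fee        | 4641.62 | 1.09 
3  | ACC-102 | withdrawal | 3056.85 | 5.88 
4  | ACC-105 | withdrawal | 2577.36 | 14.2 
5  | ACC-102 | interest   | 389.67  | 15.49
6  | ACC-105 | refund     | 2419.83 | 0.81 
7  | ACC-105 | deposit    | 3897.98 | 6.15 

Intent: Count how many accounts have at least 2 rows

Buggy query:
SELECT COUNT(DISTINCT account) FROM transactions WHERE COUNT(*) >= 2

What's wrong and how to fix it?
Bug: COUNT(*) cannot appear in WHERE; the per-group count doesn't exist yet

Fix: Use a subquery that GROUPs and filters with HAVING, then count its rows

Corrected query:
SELECT COUNT(*) FROM (SELECT account FROM transactions GROUP BY account HAVING COUNT(*) >= 2)

Result:
COUNT(*)
--------
2       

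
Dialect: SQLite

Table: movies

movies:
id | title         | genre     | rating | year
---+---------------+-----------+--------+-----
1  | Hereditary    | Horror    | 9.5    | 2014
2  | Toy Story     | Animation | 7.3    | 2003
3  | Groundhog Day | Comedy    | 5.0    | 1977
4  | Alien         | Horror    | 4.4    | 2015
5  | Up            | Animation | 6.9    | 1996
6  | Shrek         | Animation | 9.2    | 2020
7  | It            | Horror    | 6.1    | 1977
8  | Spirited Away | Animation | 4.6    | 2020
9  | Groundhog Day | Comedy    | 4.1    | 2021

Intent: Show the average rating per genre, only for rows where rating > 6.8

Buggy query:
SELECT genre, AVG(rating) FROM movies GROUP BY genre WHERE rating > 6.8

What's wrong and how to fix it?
Bug: WHERE cannot follow GROUP BY

Fix: Move the WHERE clause before GROUP BY

Corrected query:
SELECT genre, AVG(rating) FROM movies WHERE rating > 6.8 GROUP BY genre

Result:
genre     | AVG(rating)
----------+------------
Animation | 7.8        
Horror    | 9.5        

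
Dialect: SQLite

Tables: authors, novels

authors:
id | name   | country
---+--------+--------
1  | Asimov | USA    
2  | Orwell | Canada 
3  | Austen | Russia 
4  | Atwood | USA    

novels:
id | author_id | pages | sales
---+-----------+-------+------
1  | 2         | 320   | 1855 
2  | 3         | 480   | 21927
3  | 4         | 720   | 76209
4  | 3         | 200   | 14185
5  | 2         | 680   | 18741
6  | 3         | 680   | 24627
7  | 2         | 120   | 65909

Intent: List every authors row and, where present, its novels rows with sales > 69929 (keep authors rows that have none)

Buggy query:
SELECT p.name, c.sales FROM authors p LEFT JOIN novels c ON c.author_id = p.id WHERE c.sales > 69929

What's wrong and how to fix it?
Bug: A WHERE condition on the right-hand table after LEFT JOIN drops unmatched parents

Fix: Move the right-table condition into the ON clause so unmatched parents are kept

Corrected query:
SELECT p.name, c.sales FROM authors p LEFT JOIN novels c ON c.author_id = p.id AND c.sales > 69929

Result:
name   | sales
-------+------
Asimov | NULL 
Orwell | NULL 
Austen | NULL 
Atwood | 76209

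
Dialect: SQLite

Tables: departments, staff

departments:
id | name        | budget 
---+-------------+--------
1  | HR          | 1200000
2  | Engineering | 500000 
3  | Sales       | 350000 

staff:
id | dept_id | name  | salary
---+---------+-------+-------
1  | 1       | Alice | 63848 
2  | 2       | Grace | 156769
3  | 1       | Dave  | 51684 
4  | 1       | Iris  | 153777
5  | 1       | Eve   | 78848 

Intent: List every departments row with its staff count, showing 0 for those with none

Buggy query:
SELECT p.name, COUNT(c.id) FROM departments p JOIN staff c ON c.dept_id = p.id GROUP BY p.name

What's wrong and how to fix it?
Bug: An inner join excludes parents with zero children

Fix: Use LEFT JOIN so parents without children still appear (COUNT(c.id) gives 0)

Corrected query:
SELECT p.name, COUNT(c.id) FROM departments p LEFT JOIN staff c ON c.dept_id = p.id GROUP BY p.name

Result:
name        | COUNT(c.id)
------------+------------
Engineering | 1          
HR          | 4          
Sales       | 0          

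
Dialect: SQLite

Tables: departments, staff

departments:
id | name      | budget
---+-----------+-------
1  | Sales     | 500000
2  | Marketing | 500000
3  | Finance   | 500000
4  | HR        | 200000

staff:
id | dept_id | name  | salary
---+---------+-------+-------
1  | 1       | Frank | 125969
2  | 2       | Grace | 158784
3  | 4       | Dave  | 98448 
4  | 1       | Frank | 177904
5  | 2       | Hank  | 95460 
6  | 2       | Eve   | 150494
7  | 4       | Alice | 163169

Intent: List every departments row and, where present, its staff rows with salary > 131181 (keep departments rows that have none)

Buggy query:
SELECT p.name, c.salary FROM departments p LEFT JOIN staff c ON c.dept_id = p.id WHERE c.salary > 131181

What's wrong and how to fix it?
Bug: Filtering c.salary in WHERE discards the NULL rows produced by LEFT JOIN, turning it into an inner join

Fix: Move the right-table condition into the ON clause so unmatched parents are kept

Corrected query:
SELECT p.name, c.salary FROM departments p LEFT JOIN staff c ON c.dept_id = p.id AND c.salary > 131181

Result:
name      | salary
----------+-------
Sales     | 177904
Marketing | 150494
Marketing | 158784
Finance   | NULL  
HR        | 163169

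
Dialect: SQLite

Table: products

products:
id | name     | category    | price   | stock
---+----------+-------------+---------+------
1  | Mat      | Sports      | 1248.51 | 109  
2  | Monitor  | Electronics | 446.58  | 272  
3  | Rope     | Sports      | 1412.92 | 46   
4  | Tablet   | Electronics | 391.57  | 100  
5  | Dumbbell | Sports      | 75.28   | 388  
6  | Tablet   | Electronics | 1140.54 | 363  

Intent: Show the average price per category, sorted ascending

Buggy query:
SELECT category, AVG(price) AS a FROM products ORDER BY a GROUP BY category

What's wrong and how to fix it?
Bug: GROUP BY must precede ORDER BY

Fix: Reorder: SELECT … FROM … GROUP BY … ORDER BY …

Corrected query:
SELECT category, AVG(price) AS a FROM products GROUP BY category ORDER BY a

Result:
category    | a         
------------+-----------
Electronics | 659.563333
Sports      | 912.236667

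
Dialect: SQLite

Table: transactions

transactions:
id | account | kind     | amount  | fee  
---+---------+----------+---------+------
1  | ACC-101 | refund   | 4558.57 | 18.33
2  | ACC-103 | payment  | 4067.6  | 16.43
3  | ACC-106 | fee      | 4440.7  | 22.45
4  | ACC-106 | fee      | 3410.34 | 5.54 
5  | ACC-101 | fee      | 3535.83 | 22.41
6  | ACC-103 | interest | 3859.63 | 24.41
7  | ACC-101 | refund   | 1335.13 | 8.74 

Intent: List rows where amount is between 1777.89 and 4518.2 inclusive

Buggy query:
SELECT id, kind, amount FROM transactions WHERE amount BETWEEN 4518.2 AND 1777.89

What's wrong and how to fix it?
Bug: BETWEEN expects the lower bound first; with 4518.2 AND 1777.89 the range is empty

Fix: Swap the bounds so the smaller value comes first

Corrected query:
SELECT id, kind, amount FROM transactions WHERE amount BETWEEN 1777.89 AND 4518.2

Result:
id | kind     | amount 
---+----------+--------
2  | payment  | 4067.6 
3  | fee      | 4440.7 
4  | fee      | 3410.34
5  | fee      | 3535.83
6  | interest | 3859.63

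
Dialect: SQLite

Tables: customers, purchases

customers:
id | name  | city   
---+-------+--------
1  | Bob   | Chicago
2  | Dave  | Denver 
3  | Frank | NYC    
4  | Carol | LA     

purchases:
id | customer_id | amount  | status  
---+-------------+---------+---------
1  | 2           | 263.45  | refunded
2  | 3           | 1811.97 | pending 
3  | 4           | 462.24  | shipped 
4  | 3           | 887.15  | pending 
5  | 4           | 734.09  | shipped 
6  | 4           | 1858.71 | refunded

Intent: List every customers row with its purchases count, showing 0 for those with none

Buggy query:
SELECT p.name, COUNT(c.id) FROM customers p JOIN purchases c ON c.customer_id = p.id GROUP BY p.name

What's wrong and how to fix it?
Bug: An inner join excludes parents with zero children

Fix: Use LEFT JOIN so parents without children still appear (COUNT(c.id) gives 0)

Corrected query:
SELECT p.name, COUNT(c.id) FROM customers p LEFT JOIN purchases c ON c.customer_id = p.id GROUP BY p.name

Result:
name  | COUNT(c.id)
------+------------
Bob   | 0          
Carol | 3          
Dave  | 1          
Frank | 2          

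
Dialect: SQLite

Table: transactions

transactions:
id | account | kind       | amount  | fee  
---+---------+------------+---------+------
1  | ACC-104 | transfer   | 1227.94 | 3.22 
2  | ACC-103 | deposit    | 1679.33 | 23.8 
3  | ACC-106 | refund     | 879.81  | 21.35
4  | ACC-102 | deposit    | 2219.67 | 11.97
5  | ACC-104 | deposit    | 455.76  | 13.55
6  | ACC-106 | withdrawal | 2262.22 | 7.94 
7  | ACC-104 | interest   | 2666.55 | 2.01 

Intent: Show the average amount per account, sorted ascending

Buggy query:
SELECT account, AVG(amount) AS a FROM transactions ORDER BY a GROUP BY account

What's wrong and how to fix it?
Bug: GROUP BY must precede ORDER BY

Fix: Move ORDER BY to the end, after GROUP BY

Corrected query:
SELECT account, AVG(amount) AS a FROM transactions GROUP BY account ORDER BY a

Result:
account | a          
--------+------------
ACC-104 | 1450.083333
ACC-106 | 1571.015   
ACC-103 | 1679.33    
ACC-102 | 2219.67    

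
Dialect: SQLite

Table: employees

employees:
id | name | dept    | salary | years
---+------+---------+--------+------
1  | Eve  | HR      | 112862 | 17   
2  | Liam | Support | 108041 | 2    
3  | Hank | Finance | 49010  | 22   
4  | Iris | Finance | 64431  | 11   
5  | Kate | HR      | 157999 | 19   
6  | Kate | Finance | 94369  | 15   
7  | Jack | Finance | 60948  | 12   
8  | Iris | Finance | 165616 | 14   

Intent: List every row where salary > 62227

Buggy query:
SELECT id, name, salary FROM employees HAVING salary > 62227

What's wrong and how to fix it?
Bug: This is a non-aggregate query (no GROUP BY, no aggregates), so in SQLite the HAVING clause is invalid here; a row-level condition belongs in WHERE

Fix: Replace HAVING with WHERE since the condition applies to individual rows

Corrected query:
SELECT id, name, salary FROM employees WHERE salary > 62227

Result:
id | name | salary
---+------+-------
1  | Eve  | 112862
2  | Liam | 108041
4  | Iris | 64431 
5  | Kate | 157999
6  | Kate | 94369 
8  | Iris | 165616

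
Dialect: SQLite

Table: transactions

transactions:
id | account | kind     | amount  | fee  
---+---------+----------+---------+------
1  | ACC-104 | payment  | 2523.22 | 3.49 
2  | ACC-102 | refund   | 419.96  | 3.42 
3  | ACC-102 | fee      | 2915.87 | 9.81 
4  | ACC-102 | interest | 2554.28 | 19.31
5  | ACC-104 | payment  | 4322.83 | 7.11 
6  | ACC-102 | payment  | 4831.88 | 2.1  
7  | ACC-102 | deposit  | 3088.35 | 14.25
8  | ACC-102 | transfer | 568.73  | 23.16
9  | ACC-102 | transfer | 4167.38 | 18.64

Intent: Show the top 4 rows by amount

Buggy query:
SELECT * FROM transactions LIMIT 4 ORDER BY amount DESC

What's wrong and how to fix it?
Bug: LIMIT must come after ORDER BY

Fix: Swap the clauses: ORDER BY first, then LIMIT

Corrected query:
SELECT * FROM transactions ORDER BY amount DESC LIMIT 4

Result:
id | account | kind     | amount  | fee  
---+---------+----------+---------+------
6  | ACC-102 | payment  | 4831.88 | 2.1  
5  | ACC-104 | payment  | 4322.83 | 7.11 
9  | ACC-102 | transfer | 4167.38 | 18.64
7  | ACC-102 | deposit  | 3088.35 | 14.25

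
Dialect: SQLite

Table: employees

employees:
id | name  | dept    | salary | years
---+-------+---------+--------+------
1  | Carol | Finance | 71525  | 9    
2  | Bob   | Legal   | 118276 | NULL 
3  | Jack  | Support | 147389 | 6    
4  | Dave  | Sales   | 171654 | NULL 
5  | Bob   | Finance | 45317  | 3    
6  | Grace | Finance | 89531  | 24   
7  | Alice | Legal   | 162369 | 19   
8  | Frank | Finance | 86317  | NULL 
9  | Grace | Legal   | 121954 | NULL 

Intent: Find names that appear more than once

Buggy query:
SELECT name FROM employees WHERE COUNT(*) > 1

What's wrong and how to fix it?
Bug: COUNT(*) is an aggregate and cannot be used in WHERE

Fix: GROUP BY name, then filter groups with HAVING COUNT(*) > 1

Corrected query:
SELECT name FROM employees GROUP BY name HAVING COUNT(*) > 1

Result:
name 
-----
Bob  
Grace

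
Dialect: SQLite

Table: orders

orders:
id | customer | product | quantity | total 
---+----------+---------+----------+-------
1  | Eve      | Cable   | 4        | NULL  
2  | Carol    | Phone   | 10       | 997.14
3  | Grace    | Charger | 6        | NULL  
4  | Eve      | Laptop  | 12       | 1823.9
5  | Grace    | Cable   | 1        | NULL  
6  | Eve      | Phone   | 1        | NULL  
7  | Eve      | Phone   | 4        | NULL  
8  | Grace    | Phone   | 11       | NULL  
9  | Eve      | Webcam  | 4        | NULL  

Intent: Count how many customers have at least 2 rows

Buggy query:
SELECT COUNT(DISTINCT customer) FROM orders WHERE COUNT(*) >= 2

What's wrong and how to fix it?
Bug: WHERE filters individual rows, not groups, so a group-level COUNT is invalid there

Fix: Use a subquery that GROUPs and filters with HAVING, then count its rows

Corrected query:
SELECT COUNT(*) FROM (SELECT customer FROM orders GROUP BY customer HAVING COUNT(*) >= 2)

Result:
COUNT(*)
--------
2       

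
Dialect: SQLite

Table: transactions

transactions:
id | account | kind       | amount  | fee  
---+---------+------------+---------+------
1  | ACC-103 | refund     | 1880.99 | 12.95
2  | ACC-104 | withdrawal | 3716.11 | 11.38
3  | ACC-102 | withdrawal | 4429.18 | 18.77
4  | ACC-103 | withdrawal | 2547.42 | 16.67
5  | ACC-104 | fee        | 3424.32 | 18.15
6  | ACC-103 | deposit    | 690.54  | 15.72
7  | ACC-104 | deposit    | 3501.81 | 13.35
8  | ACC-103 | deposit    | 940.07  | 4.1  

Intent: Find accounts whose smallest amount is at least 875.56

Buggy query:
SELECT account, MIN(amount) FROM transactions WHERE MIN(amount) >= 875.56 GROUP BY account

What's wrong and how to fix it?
Bug: MIN() in WHERE is a misuse of aggregate

Fix: Use HAVING for the per-group MIN condition

Corrected query:
SELECT account, MIN(amount) FROM transactions GROUP BY account HAVING MIN(amount) >= 875.56

Result:
account | MIN(amount)
--------+------------
ACC-102 | 4429.18    
ACC-104 | 3424.32    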